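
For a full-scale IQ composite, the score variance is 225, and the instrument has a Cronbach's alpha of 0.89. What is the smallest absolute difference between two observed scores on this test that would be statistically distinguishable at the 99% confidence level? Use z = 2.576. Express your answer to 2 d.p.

18.12

σ = 225^(1/2) = 15.0000
SEM = 15.0000 · √(1 − 0.8900) = 15.0000 · √0.1100 ≈ 15.0000 · 0.3317 ≈ 4.9749
Standard error of the difference = 4.9749·√2 ≈ 7.0356
Minimum reliable difference = 2.576 · SE_diff ≈ 2.576 · 7.0356 ≈ 18.1238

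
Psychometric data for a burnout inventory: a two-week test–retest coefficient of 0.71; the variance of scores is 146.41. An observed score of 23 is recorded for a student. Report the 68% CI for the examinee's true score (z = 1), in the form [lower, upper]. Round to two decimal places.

SD = √146.41 = 12.100
The standard error of measurement is 12.100·√(1 − 0.710) ≈ 12.100·0.539 ≈ 6.516.
1 · SEM ≈ 6.516
Interval: (16.484, 29.516)

[16.48, 29.52]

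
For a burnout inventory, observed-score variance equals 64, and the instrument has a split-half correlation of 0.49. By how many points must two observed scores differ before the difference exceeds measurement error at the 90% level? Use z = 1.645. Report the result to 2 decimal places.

SD = √64 = 8.0000
r_full = 2·0.49 / (1 + 0.49) ≈ 0.6577
SEM = 8.0000 · √(1 − 0.6577) = 8.0000 · √0.3423 ≈ 8.0000 · 0.5850 ≈ 4.6804
SE_diff = √2 · SEM ≈ 6.6191
Smallest detectable difference = 1.645·6.6191 ≈ 10.8884

10.89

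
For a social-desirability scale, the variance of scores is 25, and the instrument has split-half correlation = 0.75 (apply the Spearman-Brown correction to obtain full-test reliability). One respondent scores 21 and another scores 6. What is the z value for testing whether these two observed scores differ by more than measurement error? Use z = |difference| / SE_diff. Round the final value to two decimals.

5.61

σ = 25^(1/2) = 5.000
Spearman-Brown: r = 2(0.75) / (1 + 0.75) = 1.500 / 1.750 ≈ 0.857
SEM = 5.000×√(1 − 0.857) ≈ 1.890
SE_diff = SEM × √2 ≈ 1.890 × 1.414 ≈ 2.673
z = |21 − 6| / 2.673 = 15 / 2.673 ≈ 5.612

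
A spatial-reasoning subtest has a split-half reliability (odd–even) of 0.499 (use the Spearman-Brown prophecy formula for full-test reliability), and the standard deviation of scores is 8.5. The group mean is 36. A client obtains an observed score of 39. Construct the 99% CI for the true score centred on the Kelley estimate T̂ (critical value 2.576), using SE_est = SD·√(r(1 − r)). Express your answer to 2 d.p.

Spearman-Brown: r = 2(0.499) / (1 + 0.499) = 0.9980 / 1.4990 ≈ 0.6658
Estimated true score = 0.6658×39 + (1 − 0.6658)×36 ≈ 37.9973
SE_est = SD × √(r(1 − r)) = 8.5000 × √0.2225 ≈ 8.5000 × 0.4717 ≈ 4.0096
CI = 37.9973 ± 2.576 × 4.0096 → [27.6686, 48.3261]

[27.67, 48.33]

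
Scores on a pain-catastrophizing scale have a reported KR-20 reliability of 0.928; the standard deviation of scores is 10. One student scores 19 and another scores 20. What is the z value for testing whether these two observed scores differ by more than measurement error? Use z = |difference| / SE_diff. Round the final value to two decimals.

0.26

SEM = 10.000 * √(1 − 0.928) = 10.000 * √0.072 ≈ 10.000 * 0.268 ≈ 2.683
SE_diff = SEM * √2 ≈ 2.683 * 1.414 ≈ 3.795
z = |19 − 20| / 3.795 = 1 / 3.795 ≈ 0.264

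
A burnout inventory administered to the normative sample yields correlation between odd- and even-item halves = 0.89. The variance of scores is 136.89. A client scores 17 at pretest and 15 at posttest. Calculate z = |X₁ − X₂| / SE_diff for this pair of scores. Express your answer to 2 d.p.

SD = √136.89 ≃ 11.7000
Spearman-Brown: r = 2(0.89) / (1 + 0.89) = 1.7800 / 1.8900 ≃ 0.9418
SEM = 11.7000*√(1 − 0.9418) ≃ 2.8226
SE_diff = √2 * SEM ≃ 3.9918
z = 2 / 3.9918 ≃ 0.5010

0.50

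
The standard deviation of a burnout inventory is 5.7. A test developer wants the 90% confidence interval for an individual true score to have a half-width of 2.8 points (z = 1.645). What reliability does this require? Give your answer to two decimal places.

SEM needed = half-width / z = 2.8/1.645 ≈ 1.702
r = 1 − (1.702/5.7)² ≈ 1 − 0.089 ≈ 0.911

0.91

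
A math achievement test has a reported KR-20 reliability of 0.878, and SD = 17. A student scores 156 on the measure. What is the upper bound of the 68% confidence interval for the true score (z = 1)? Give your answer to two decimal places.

161.94

SEM = 17.000 × √(1 − 0.878) = 17.000 × √0.122 ≃ 17.000 × 0.349 ≃ 5.938
1 × SEM ≃ 5.938
Upper bound: 156 + 5.938 = 161.938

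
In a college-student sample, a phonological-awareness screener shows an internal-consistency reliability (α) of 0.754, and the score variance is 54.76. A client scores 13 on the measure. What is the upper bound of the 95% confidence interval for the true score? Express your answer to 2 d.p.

SD = √54.76 ≈ 7.400
SEM = 7.400 · √(1 − 0.754) = 7.400 · √0.246 ≈ 7.400 · 0.496 ≈ 3.670
1.96 · SEM ≈ 7.194
Upper limit = 13 + 7.194 ≈ 20.194

20.19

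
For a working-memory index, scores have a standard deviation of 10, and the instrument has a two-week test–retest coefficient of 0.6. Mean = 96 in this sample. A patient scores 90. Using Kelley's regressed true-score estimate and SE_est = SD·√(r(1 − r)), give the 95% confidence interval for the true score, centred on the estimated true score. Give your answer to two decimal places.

[82.80, 102.00]

T̂ = r·X + (1 − r)·M = 0.60000*90 + 0.40000*96 = 54.00000 + 38.40000 ≈ 92.40000
SE_est = SD * √(r(1 − r)) = 10.00000 * √0.24000 ≈ 10.00000 * 0.48990 ≈ 4.89898
95% CI: 92.40000 ± 9.60200 ≈ (82.79800, 102.00200)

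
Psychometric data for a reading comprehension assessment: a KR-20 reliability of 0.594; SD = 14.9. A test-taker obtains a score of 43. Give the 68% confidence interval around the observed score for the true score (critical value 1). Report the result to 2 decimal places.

[33.51, 52.49]

SEM = 14.9000·√(1 − 0.5940) ≈ 9.4940
Margin = 1 · 9.4940 ≈ 9.4940
Interval: (33.5060, 52.4940)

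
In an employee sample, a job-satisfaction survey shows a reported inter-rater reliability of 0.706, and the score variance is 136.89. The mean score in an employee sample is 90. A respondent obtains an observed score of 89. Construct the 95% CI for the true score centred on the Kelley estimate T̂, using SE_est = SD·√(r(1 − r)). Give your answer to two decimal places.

[78.85, 99.74]

SD = √136.89 ≈ 11.70000
T̂ = r·X + (1 − r)·M = 0.70600×89 + 0.29400×90 = 62.83400 + 26.46000 ≈ 89.29400
SE_est = 11.70000×√(0.70600×0.29400) ≈ 5.33043
95% CI: 89.29400 ± 10.44763 ≈ (78.84637, 99.74163)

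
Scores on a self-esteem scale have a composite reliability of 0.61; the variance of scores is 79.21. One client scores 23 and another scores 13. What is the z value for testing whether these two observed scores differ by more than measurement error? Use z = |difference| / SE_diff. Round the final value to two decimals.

1.27

σ = 79.21^(1/2) = 8.900
SEM = 8.900 × √(1 − 0.610) = 8.900 × √0.390 ≈ 8.900 × 0.624 ≈ 5.558
SE_diff = SEM × √2 ≈ 5.558 × 1.414 ≈ 7.860
z = |23 − 13| / 7.860 = 10 / 7.860 ≈ 1.272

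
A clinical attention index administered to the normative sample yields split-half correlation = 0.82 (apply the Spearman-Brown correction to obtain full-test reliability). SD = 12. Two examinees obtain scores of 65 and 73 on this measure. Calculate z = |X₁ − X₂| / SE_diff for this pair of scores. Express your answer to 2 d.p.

Full-length reliability (Spearman-Brown) = 2(0.82)/(1+0.82) ≃ 0.9011
SEM = 12.0000 · √(1 − 0.9011) = 12.0000 · √0.0989 ≃ 12.0000 · 0.3145 ≃ 3.7738
SE_diff = SEM · √2 ≃ 3.7738 · 1.4142 ≃ 5.3370
z = |65 − 73| / 5.3370 = 8 / 5.3370 ≃ 1.4990

1.50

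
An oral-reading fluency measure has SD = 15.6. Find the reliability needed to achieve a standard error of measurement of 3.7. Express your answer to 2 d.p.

0.94

r = 1 − (3.70000/15.6)² ≈ 1 − 0.05625 ≈ 0.94375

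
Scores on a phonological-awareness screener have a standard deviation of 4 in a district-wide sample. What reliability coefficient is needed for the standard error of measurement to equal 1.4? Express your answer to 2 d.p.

0.88

Required reliability = 1 − (SEM/SD)² = 1 − 0.122 ≈ 0.878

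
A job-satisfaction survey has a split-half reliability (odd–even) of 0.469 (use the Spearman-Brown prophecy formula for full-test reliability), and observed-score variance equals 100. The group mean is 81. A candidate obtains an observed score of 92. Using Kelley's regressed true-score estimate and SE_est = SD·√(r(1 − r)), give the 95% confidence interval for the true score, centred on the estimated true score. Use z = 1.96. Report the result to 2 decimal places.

[78.61, 97.44]

σ = 100^(1/2) = 10.0000
Full-length reliability (Spearman-Brown) = 2(0.469)/(1+0.469) ≃ 0.6385
T̂ = 0.6385(92) + 0.3615(81) ≃ 88.0238
SE_est = SD · √(r(1 − r)) = 10.0000 · √0.2308 ≃ 10.0000 · 0.4804 ≃ 4.8043
95% CI: 88.0238 ± 9.4164 ≃ (78.6075, 97.4402)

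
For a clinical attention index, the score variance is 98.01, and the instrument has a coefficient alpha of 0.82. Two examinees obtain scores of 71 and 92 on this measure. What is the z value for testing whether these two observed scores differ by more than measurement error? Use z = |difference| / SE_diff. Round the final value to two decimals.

3.54

SD = √98.01 = 9.900
SEM = 9.900·√(1 − 0.820) ≃ 4.200
Standard error of the difference = 4.200·√2 ≃ 5.940
z = 21 / 5.940 ≃ 3.535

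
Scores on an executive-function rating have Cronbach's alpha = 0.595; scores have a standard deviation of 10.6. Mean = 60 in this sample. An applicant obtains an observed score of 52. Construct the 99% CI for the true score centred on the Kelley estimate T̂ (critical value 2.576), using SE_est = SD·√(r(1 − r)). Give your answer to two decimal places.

[41.84, 68.64]

Estimated true score = 0.595·52 + (1 − 0.595)·60 ≃ 55.240
SE_est = SD · √(r(1 − r)) = 10.600 · √0.241 ≃ 10.600 · 0.491 ≃ 5.203
CI = 55.240 ± 2.576 · 5.203 → [41.836, 68.644]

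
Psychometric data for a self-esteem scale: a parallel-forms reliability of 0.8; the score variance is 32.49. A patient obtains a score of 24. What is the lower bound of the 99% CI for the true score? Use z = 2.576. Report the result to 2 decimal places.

17.43

σ = 32.49^(1/2) = 5.70000
The standard error of measurement is 5.70000·√(1 − 0.80000) ≈ 5.70000·0.44721 ≈ 2.54912.
Margin = 2.576 · 2.54912 ≈ 6.56653
Lower limit = 24 − 6.56653 ≈ 17.43347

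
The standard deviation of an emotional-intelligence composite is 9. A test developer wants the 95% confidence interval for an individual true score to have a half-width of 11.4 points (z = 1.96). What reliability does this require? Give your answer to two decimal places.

SEM needed = half-width / z = 11.4/1.96 ≃ 5.816
Required reliability = 1 − (SEM/SD)² = 1 − 0.418 ≃ 0.582

0.58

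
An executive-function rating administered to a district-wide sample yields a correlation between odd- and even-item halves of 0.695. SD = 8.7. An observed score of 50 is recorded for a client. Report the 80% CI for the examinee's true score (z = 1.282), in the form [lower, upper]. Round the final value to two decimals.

Full-length reliability (Spearman-Brown) = 2(0.695)/(1+0.695) ≃ 0.820
SEM = 8.700×√(1 − 0.820) ≃ 3.690
Margin = 1.282 × 3.690 ≃ 4.731
Interval: (45.269, 54.731)

[45.27, 54.73]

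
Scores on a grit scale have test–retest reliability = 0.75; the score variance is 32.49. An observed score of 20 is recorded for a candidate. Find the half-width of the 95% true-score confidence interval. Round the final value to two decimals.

5.59

SD = √32.49 = 5.70000
SEM = 5.70000*√(1 − 0.75000) ≃ 2.85000
Half-width = 1.96*2.85000 ≃ 5.58600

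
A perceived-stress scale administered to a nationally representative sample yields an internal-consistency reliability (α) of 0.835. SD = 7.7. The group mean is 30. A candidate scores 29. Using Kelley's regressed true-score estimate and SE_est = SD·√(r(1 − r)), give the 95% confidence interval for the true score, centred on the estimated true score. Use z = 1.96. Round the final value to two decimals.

[23.56, 34.77]

Estimated true score = 0.83500*29 + (1 − 0.83500)*30 ≈ 29.16500
SE_est = 7.70000·√[r(1 − r)] ≈ 2.85809
CI = 29.16500 ± 1.96 * 2.85809 → [23.56314, 34.76686]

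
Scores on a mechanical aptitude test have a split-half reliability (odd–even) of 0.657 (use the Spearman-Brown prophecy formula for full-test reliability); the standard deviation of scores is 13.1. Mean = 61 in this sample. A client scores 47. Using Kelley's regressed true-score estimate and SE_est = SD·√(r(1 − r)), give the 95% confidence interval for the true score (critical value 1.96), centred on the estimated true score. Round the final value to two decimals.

Full-length reliability (Spearman-Brown) = 2(0.657)/(1+0.657) ≈ 0.793
Estimated true score = 0.793×47 + (1 − 0.793)×61 ≈ 49.898
SE_est = SD × √(r(1 − r)) = 13.100 × √0.164 ≈ 13.100 × 0.405 ≈ 5.308
CI = 49.898 ± 1.96 × 5.308 → [39.495, 60.301]

[39.50, 60.30]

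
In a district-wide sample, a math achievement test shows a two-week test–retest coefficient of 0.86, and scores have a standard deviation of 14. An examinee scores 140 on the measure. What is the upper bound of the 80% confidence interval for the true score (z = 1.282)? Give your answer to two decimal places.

SEM = 14.0000·√(1 − 0.8600) ≈ 5.2383
Margin = 1.282 · 5.2383 ≈ 6.7155
Upper limit = 140 + 6.7155 ≈ 146.7155

146.72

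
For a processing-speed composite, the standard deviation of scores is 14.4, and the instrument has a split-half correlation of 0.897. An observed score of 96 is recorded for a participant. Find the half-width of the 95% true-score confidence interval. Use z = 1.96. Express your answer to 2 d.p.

6.58

r_full = 2·0.897 / (1 + 0.897) ≈ 0.94570
SEM = 14.40000·√(1 − 0.94570) ≈ 3.35542
1.96 · SEM ≈ 6.57663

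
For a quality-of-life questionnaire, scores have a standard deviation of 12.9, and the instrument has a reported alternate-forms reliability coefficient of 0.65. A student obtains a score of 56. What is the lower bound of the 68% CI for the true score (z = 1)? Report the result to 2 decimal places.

48.37

SEM = 12.9000 × √(1 − 0.6500) = 12.9000 × √0.3500 ≃ 12.9000 × 0.5916 ≃ 7.6317
1 × SEM ≃ 7.6317
Lower bound: 56 − 7.6317 = 48.3683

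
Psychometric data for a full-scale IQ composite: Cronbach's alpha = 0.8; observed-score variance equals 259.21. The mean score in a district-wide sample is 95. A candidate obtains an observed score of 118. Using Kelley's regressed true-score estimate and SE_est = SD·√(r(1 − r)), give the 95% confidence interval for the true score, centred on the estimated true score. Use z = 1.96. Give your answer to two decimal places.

[100.78, 126.02]

σ = 259.21^(1/2) = 16.10000
T̂ = r·X + (1 − r)·M = 0.80000*118 + 0.20000*95 = 94.40000 + 19.00000 ≃ 113.40000
SE_est = 16.10000*√(0.80000*0.20000) ≃ 6.44000
CI = 113.40000 ± 1.96 * 6.44000 → [100.77760, 126.02240]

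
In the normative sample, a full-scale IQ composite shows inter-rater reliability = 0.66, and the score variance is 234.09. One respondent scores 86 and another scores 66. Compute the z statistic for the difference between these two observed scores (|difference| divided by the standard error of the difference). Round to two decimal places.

1.59

SD = √234.09 ≈ 15.300
SEM = 15.300·√(1 − 0.660) ≈ 8.921
SE_diff = √2 · SEM ≈ 12.617
z = 20 / 12.617 ≈ 1.585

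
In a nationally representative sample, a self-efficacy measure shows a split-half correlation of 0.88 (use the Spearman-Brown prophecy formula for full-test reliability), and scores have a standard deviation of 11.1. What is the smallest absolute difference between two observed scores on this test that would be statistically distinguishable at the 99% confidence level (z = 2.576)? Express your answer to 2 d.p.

10.22

Spearman-Brown: r = 2(0.88) / (1 + 0.88) = 1.7600 / 1.8800 ≈ 0.9362
The standard error of measurement is 11.1000×√(1 − 0.9362) ≈ 11.1000×0.2526 ≈ 2.8044.
SE_diff = SEM × √2 ≈ 2.8044 × 1.4142 ≈ 3.9660
Smallest detectable difference = 2.576×3.9660 ≈ 10.2163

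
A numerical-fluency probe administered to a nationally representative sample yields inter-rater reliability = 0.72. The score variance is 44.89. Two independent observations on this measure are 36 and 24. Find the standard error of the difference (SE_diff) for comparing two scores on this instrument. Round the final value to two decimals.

SD = √44.89 ≈ 6.700
The standard error of measurement is 6.700×√(1 − 0.720) ≈ 6.700×0.529 ≈ 3.545.
SE_diff = SEM × √2 ≈ 3.545 × 1.414 ≈ 5.014

5.01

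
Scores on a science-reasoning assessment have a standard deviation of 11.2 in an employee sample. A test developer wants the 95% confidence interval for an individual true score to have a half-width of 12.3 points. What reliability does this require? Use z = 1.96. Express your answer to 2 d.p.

0.69

Required SEM = 12.3 / 1.96 ≈ 6.2755
r = 1 − (6.2755/11.2)² ≈ 1 − 0.3140 ≈ 0.6860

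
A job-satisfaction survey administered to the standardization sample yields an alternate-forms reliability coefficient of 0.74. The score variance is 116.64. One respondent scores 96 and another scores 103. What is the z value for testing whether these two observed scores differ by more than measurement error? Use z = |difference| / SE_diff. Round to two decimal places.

SD = √116.64 ≈ 10.800
The standard error of measurement is 10.800*√(1 − 0.740) ≈ 10.800*0.510 ≈ 5.507.
Standard error of the difference = 5.507·√2 ≈ 7.788
z = 7 / 7.788 ≈ 0.899

0.90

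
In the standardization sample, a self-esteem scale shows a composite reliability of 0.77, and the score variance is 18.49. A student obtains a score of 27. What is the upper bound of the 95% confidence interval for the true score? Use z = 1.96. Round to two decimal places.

31.04

σ = 18.49^(1/2) = 4.3000
SEM = 4.3000×√(1 − 0.7700) ≈ 2.0622
Margin = 1.96 × 2.0622 ≈ 4.0419
Upper limit = 27 + 4.0419 ≈ 31.0419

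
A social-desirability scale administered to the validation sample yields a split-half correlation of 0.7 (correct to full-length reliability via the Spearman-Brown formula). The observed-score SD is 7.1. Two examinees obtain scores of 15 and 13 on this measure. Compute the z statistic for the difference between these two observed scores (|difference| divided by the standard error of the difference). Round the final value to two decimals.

0.47

Full-length reliability (Spearman-Brown) = 2(0.7)/(1+0.7) ≈ 0.824
SEM = 7.100 · √(1 − 0.824) = 7.100 · √0.176 ≈ 7.100 · 0.420 ≈ 2.983
SE_diff = √2 · SEM ≈ 4.218
z = 2 / 4.218 ≈ 0.474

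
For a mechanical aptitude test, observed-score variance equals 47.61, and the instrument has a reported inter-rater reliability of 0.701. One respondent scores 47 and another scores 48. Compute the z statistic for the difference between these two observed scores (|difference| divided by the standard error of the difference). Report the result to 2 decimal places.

0.19

SD = √47.61 = 6.900
SEM = 6.900×√(1 − 0.701) ≈ 3.773
Standard error of the difference = 3.773·√2 ≈ 5.336
z = |47 − 48| / 5.336 = 1 / 5.336 ≈ 0.187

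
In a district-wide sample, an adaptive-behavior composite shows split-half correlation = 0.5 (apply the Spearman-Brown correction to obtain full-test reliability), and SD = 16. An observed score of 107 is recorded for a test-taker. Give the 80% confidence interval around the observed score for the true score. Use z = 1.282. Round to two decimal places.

[95.16, 118.84]

Full-length reliability (Spearman-Brown) = 2(0.5)/(1+0.5) ≈ 0.667
The standard error of measurement is 16.000*√(1 − 0.667) ≈ 16.000*0.577 ≈ 9.238.
1.282 * SEM ≈ 11.843
Interval: (95.157, 118.843)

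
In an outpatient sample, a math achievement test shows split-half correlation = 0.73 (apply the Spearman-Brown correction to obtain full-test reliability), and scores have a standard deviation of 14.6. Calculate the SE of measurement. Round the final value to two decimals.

5.77

Full-length reliability (Spearman-Brown) = 2(0.73)/(1+0.73) ≃ 0.8439
The standard error of measurement is 14.6000×√(1 − 0.8439) ≃ 14.6000×0.3951 ≃ 5.7678.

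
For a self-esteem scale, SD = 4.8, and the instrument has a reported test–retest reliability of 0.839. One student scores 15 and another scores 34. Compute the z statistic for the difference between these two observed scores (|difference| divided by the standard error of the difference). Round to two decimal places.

The standard error of measurement is 4.800×√(1 − 0.839) ≈ 4.800×0.401 ≈ 1.926.
SE_diff = √2 × SEM ≈ 2.724
z = 19 / 2.724 ≈ 6.976

6.98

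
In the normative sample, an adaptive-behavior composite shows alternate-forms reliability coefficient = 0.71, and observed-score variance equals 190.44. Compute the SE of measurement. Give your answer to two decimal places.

7.43

SD = √190.44 = 13.800
SEM = 13.800·√(1 − 0.710) ≃ 7.432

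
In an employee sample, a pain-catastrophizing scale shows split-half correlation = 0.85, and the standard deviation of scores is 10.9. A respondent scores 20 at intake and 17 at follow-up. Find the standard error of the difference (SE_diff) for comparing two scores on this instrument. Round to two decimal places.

4.39

r_full = 2·0.85 / (1 + 0.85) ≈ 0.919
SEM = 10.900·√(1 − 0.919) ≈ 3.104
SE_diff = √2 · SEM ≈ 4.389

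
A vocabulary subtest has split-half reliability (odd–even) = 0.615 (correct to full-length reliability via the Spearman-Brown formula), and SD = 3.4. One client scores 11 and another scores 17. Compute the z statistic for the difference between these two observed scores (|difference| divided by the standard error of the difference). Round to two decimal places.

r_full = 2·0.615 / (1 + 0.615) ≈ 0.762
The standard error of measurement is 3.400×√(1 − 0.762) ≈ 3.400×0.488 ≈ 1.660.
SE_diff = √2 × SEM ≈ 2.348
z = |11 − 17| / 2.348 = 6 / 2.348 ≈ 2.556

2.56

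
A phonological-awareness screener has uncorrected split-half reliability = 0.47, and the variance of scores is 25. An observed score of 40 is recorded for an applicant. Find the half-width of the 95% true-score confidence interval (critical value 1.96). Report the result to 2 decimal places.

SD = √25 ≈ 5.000
Spearman-Brown: r = 2(0.47) / (1 + 0.47) = 0.940 / 1.470 ≈ 0.639
SEM = 5.000×√(1 − 0.639) ≈ 3.002
Margin = 1.96 × 3.002 ≈ 5.884

5.88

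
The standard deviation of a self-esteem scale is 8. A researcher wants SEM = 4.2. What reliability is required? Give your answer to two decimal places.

r = 1 − (SEM / SD)² = 1 − (4.20000 / 8)² ≃ 1 − 0.27563 ≃ 0.72437

0.72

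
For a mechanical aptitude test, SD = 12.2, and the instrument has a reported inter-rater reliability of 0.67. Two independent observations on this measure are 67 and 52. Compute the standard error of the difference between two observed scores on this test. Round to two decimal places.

The standard error of measurement is 12.20000*√(1 − 0.67000) ≃ 12.20000*0.57446 ≃ 7.00837.
Standard error of the difference = 7.00837·√2 ≃ 9.91133

9.91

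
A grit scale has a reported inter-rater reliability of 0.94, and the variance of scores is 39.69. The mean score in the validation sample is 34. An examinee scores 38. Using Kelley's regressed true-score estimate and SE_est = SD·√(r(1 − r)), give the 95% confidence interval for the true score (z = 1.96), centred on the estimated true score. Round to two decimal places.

σ = 39.69^(1/2) = 6.300
T̂ = r·X + (1 − r)·M = 0.940*38 + 0.060*34 = 35.720 + 2.040 ≃ 37.760
SE_est = 6.300*√(0.940*0.060) ≃ 1.496
CI = 37.760 ± 1.96 * 1.496 → [34.828, 40.692]

[34.83, 40.69]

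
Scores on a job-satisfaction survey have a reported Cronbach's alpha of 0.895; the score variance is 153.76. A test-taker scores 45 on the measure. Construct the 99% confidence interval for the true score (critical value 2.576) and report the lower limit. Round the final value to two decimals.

SD = √153.76 ≈ 12.400
SEM = 12.400 · √(1 − 0.895) = 12.400 · √0.105 ≈ 12.400 · 0.324 ≈ 4.018
2.576 · SEM ≈ 10.351
Lower limit = 45 − 10.351 ≈ 34.649

34.65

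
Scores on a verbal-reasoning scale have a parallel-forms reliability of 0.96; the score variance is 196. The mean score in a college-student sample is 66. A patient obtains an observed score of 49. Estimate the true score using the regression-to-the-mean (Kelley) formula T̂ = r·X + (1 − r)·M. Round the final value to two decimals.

49.68

T̂ = r·X + (1 − r)·M = 0.9600*49 + 0.0400*66 = 47.0400 + 2.6400 ≈ 49.6800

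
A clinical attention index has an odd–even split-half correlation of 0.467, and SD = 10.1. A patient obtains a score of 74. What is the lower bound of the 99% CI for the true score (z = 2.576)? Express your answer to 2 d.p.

Spearman-Brown: r = 2(0.467) / (1 + 0.467) = 0.93400 / 1.46700 ≃ 0.63667
SEM = 10.10000 · √(1 − 0.63667) = 10.10000 · √0.36333 ≃ 10.10000 · 0.60277 ≃ 6.08793
Margin = 2.576 · 6.08793 ≃ 15.68252
Lower limit = 74 − 15.68252 ≃ 58.31748

58.32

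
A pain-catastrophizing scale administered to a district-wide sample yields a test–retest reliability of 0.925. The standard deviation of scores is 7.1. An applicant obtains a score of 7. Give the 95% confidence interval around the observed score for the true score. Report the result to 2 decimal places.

[3.19, 10.81]

SEM = 7.100×√(1 − 0.925) ≈ 1.944
Margin = 1.96 × 1.944 ≈ 3.811
CI = 7 ± 3.811 → [3.189, 10.811]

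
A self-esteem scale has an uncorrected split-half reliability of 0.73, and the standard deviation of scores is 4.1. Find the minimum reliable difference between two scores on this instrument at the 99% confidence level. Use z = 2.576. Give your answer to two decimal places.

5.90

r_full = 2·0.73 / (1 + 0.73) ≈ 0.844
The standard error of measurement is 4.100×√(1 − 0.844) ≈ 4.100×0.395 ≈ 1.620.
SE_diff = √2 × SEM ≈ 2.291
Minimum reliable difference = 2.576 × SE_diff ≈ 2.576 × 2.291 ≈ 5.901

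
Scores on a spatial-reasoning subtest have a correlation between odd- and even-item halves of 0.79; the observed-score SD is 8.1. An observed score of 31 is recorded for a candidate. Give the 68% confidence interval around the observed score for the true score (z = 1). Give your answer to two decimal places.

[28.23, 33.77]

Spearman-Brown: r = 2(0.79) / (1 + 0.79) = 1.580 / 1.790 ≃ 0.883
SEM = 8.100 × √(1 − 0.883) = 8.100 × √0.117 ≃ 8.100 × 0.343 ≃ 2.774
1 × SEM ≃ 2.774
68% CI: 31 ± 2.774 = [28.226, 33.774]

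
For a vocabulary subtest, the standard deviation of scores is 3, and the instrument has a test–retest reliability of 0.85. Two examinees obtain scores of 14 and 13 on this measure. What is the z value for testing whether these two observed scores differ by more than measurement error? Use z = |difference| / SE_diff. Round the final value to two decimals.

0.61

The standard error of measurement is 3.0000·√(1 − 0.8500) ≃ 3.0000·0.3873 ≃ 1.1619.
Standard error of the difference = 1.1619·√2 ≃ 1.6432
z = 1 / 1.6432 ≃ 0.6086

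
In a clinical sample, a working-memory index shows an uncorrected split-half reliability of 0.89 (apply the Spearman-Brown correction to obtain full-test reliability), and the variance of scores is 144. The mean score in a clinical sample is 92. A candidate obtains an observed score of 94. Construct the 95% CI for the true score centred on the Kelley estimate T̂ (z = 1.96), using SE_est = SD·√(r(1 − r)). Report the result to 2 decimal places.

σ = 144^(1/2) = 12.000
Full-length reliability (Spearman-Brown) = 2(0.89)/(1+0.89) ≈ 0.942
T̂ = 0.942(94) + 0.058(92) ≈ 93.884
SE_est = 12.000·√[r(1 − r)] ≈ 2.809
95% CI: 93.884 ± 5.507 ≈ (88.377, 99.390)

[88.38, 99.39]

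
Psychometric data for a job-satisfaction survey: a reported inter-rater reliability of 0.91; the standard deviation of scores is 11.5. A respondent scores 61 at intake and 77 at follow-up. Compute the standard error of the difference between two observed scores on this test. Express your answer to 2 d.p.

4.88

SEM = 11.50000×√(1 − 0.91000) ≈ 3.45000
SE_diff = √2 × SEM ≈ 4.87904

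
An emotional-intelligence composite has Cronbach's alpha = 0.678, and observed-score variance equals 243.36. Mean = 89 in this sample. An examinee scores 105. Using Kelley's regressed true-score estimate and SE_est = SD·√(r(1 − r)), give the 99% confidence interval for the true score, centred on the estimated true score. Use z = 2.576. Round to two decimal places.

[81.07, 118.62]

SD = √243.36 ≃ 15.6000
T̂ = r·X + (1 − r)·M = 0.6780·105 + 0.3220·89 = 71.1900 + 28.6580 ≃ 99.8480
SE_est = SD · √(r(1 − r)) = 15.6000 · √0.2183 ≃ 15.6000 · 0.4672 ≃ 7.2890
CI = 99.8480 ± 2.576 · 7.2890 → [81.0716, 118.6244]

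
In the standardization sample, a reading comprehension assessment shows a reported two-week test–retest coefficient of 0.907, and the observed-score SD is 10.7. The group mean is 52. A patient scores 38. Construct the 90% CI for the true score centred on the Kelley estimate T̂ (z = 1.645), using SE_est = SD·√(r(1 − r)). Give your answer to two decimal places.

[34.19, 44.41]

Estimated true score = 0.9070*38 + (1 − 0.9070)*52 ≃ 39.3020
SE_est = 10.7000*√(0.9070*0.0930) ≃ 3.1076
CI = 39.3020 ± 1.645 * 3.1076 → [34.1900, 44.4140]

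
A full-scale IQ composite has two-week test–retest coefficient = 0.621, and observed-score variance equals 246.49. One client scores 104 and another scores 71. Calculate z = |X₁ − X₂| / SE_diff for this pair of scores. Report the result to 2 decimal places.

2.41

SD = √246.49 ≃ 15.7000
SEM = 15.7000 × √(1 − 0.6210) = 15.7000 × √0.3790 ≃ 15.7000 × 0.6156 ≃ 9.6654
SE_diff = SEM × √2 ≃ 9.6654 × 1.4142 ≃ 13.6689
z = 33 / 13.6689 ≃ 2.4142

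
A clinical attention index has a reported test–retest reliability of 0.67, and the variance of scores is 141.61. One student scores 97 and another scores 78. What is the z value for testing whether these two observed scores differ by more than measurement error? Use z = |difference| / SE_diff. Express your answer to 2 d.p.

SD = √141.61 = 11.900
The standard error of measurement is 11.900×√(1 − 0.670) ≈ 11.900×0.574 ≈ 6.836.
SE_diff = √2 × SEM ≈ 9.668
z = 19 / 9.668 ≈ 1.965

1.97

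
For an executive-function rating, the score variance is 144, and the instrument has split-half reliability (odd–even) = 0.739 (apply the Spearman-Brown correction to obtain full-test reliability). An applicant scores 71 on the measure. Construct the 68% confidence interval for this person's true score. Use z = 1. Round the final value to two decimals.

SD = √144 ≈ 12.00000
Full-length reliability (Spearman-Brown) = 2(0.739)/(1+0.739) ≈ 0.84991
SEM = 12.00000×√(1 − 0.84991) ≈ 4.64892
1 × SEM ≈ 4.64892
Interval: (66.35108, 75.64892)

[66.35, 75.65]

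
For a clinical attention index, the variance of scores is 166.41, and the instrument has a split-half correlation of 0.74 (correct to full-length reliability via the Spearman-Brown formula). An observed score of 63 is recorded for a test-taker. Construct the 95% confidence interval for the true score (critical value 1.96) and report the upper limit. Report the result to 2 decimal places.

72.77

SD = √166.41 ≈ 12.9000
r_full = 2·0.74 / (1 + 0.74) ≈ 0.8506
SEM = 12.9000 · √(1 − 0.8506) = 12.9000 · √0.1494 ≈ 12.9000 · 0.3866 ≈ 4.9866
Margin = 1.96 · 4.9866 ≈ 9.7737
Upper limit = 63 + 9.7737 ≈ 72.7737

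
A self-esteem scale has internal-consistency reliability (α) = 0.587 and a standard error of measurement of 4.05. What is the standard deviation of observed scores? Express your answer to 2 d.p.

6.30

SD = SEM / √(1 − r) = 4.05 / √0.41300 ≈ 4.05 / 0.64265 ≈ 6.30202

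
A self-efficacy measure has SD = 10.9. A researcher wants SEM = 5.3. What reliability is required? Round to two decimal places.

0.76

r = 1 − (SEM / SD)² = 1 − (5.300 / 10.9)² ≈ 1 − 0.236 ≈ 0.764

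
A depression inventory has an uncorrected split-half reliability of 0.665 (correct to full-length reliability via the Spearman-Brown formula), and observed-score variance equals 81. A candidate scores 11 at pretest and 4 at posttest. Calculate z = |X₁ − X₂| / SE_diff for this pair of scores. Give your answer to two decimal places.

σ = 81^(1/2) = 9.0000
Full-length reliability (Spearman-Brown) = 2(0.665)/(1+0.665) ≈ 0.7988
The standard error of measurement is 9.0000*√(1 − 0.7988) ≈ 9.0000*0.4486 ≈ 4.0370.
SE_diff = SEM * √2 ≈ 4.0370 * 1.4142 ≈ 5.7092
z = 7 / 5.7092 ≈ 1.2261

1.23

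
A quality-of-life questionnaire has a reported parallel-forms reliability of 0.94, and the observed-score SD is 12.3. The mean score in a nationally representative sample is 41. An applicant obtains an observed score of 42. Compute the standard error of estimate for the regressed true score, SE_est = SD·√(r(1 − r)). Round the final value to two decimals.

SE_est = SD · √(r(1 − r)) = 12.300 · √0.056 ≈ 12.300 · 0.237 ≈ 2.921

2.92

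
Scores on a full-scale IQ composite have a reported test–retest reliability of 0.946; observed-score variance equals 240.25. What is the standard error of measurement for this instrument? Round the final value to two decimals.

3.60

SD = √240.25 ≈ 15.50000
SEM = 15.50000 * √(1 − 0.94600) = 15.50000 * √0.05400 ≈ 15.50000 * 0.23238 ≈ 3.60187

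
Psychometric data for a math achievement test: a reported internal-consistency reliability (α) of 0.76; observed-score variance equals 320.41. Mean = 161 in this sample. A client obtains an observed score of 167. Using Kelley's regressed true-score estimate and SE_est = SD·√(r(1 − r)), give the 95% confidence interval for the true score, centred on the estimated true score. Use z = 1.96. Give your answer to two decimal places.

[150.58, 180.54]

SD = √320.41 ≈ 17.9000
Estimated true score = 0.7600*167 + (1 − 0.7600)*161 ≈ 165.5600
SE_est = 17.9000·√[r(1 − r)] ≈ 7.6448
95% CI: 165.5600 ± 14.9838 ≈ (150.5762, 180.5438)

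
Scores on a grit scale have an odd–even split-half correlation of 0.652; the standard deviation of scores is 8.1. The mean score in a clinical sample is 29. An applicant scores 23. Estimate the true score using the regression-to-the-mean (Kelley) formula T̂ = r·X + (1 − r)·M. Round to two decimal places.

24.26

Full-length reliability (Spearman-Brown) = 2(0.652)/(1+0.652) ≈ 0.7893
Estimated true score = 0.7893*23 + (1 − 0.7893)*29 ≈ 24.2639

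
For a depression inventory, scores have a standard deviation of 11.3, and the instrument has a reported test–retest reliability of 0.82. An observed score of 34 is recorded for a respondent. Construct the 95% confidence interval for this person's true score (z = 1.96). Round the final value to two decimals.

[24.60, 43.40]

SEM = 11.300×√(1 − 0.820) ≈ 4.794
1.96 × SEM ≈ 9.397
Interval: (24.603, 43.397)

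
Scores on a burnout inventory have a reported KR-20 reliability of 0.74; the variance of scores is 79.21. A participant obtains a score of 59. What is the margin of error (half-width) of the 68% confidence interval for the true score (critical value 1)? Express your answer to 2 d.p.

SD = √79.21 = 8.9000
SEM = 8.9000*√(1 − 0.7400) ≈ 4.5381
Half-width = 1*4.5381 ≈ 4.5381

4.54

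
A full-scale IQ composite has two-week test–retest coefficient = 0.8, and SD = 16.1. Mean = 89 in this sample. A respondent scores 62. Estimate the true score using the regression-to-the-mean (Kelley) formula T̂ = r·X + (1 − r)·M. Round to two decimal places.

T̂ = 0.800(62) + 0.200(89) ≈ 67.400

67.40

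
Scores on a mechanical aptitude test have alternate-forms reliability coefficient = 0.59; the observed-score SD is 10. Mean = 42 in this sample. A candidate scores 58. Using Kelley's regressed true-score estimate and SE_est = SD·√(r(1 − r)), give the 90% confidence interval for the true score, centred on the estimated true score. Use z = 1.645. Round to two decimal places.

[43.35, 59.53]

Estimated true score = 0.5900×58 + (1 − 0.5900)×42 ≃ 51.4400
SE_est = SD × √(r(1 − r)) = 10.0000 × √0.2419 ≃ 10.0000 × 0.4918 ≃ 4.9183
90% CI: 51.4400 ± 8.0907 ≃ (43.3493, 59.5307)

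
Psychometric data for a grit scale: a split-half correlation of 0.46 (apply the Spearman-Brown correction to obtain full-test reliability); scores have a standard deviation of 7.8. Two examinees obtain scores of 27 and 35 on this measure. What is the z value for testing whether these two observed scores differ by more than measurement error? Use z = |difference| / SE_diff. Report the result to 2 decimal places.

r_full = 2·0.46 / (1 + 0.46) ≈ 0.630
The standard error of measurement is 7.800·√(1 − 0.630) ≈ 7.800·0.608 ≈ 4.744.
SE_diff = SEM · √2 ≈ 4.744 · 1.414 ≈ 6.709
z = 8 / 6.709 ≈ 1.193

1.19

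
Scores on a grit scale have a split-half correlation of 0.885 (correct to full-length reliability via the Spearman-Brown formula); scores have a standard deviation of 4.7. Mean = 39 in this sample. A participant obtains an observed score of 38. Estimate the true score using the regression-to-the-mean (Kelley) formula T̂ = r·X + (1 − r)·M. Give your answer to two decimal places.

Spearman-Brown: r = 2(0.885) / (1 + 0.885) = 1.770 / 1.885 ≈ 0.939
T̂ = 0.939(38) + 0.061(39) ≈ 38.061

38.06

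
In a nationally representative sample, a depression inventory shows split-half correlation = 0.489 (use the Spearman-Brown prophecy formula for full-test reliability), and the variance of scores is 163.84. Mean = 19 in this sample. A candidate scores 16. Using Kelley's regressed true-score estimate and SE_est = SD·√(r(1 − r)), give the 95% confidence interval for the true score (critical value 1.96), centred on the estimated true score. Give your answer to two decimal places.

[5.12, 28.94]

SD = √163.84 = 12.800
Spearman-Brown: r = 2(0.489) / (1 + 0.489) = 0.978 / 1.489 ≈ 0.657
T̂ = r·X + (1 − r)·M = 0.657*16 + 0.343*19 ≈ 10.509 + 6.520 ≈ 17.030
SE_est = SD * √(r(1 − r)) = 12.800 * √0.225 ≈ 12.800 * 0.475 ≈ 6.077
CI = 17.030 ± 1.96 * 6.077 → [5.118, 28.941]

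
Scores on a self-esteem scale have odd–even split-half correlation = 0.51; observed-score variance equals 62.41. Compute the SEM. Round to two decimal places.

4.50

σ = 62.41^(1/2) = 7.9000
Full-length reliability (Spearman-Brown) = 2(0.51)/(1+0.51) ≈ 0.6755
SEM = 7.9000 × √(1 − 0.6755) = 7.9000 × √0.3245 ≈ 7.9000 × 0.5697 ≈ 4.5003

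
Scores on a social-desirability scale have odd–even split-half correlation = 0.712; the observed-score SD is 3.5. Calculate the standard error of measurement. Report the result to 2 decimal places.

Spearman-Brown: r = 2(0.712) / (1 + 0.712) = 1.4240 / 1.7120 ≃ 0.8318
SEM = 3.5000*√(1 − 0.8318) ≃ 1.4355

1.44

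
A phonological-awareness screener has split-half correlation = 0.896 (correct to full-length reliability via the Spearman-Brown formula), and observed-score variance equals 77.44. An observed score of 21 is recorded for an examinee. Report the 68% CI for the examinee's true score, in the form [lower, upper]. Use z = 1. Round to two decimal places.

SD = √77.44 = 8.8000
r_full = 2·0.896 / (1 + 0.896) ≃ 0.9451
The standard error of measurement is 8.8000×√(1 − 0.9451) ≃ 8.8000×0.2342 ≃ 2.0610.
Half-width = 1×2.0610 ≃ 2.0610
68% CI: 21 ± 2.0610 = [18.9390, 23.0610]

[18.94, 23.06]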